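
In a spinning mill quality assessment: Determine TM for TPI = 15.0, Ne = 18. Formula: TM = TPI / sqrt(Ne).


Formula: TM = TPI / sqrt(Ne)
Step 1: sqrt(Ne) = sqrt(18) = 4.2426
Step 2: TM = 15.0 / 4.2426 = 3.54

3.54 TM


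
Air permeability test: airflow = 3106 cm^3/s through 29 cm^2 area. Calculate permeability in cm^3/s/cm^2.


Formula: Air Permeability = Airflow / Test Area
AP = 3106 cm^3/s / 29 cm^2
AP = 107.1 cm^3/s/cm^2

107.1 cm^3/s/cm^2


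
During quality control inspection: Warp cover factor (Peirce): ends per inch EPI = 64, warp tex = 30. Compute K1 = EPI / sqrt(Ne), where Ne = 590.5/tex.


Formula: K1 = EPI / sqrt(Ne), with Ne = 590.5 / tex_warp
Step 1: Ne = 590.5 / 30 = 19.683
Step 2: sqrt(Ne) = sqrt(19.683) = 4.4366
Step 3: K1 = 64 / 4.4366 = 14.4

14.4


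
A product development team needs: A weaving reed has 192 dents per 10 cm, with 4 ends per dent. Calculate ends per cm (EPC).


Formula: EPC = (dents per 10 cm * ends per dent) / 10
Step 1: Total ends per 10 cm = 192 * 4 = 768
Step 2: EPC = 768 / 10 = 76.8 ends/cm

76.8 ends/cm


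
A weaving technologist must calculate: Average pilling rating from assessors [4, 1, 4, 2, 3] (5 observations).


Formula: Mean = sum / count
Sum = 4 + 1 + 4 + 2 + 3 = 14
Mean = 14 / 5 = 2.8

2.8


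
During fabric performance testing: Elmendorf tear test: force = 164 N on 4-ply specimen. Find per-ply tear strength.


Formula: Per-ply strength = Total force / Number of plies
Per-ply = 164 N / 4
Per-ply = 41 N

41 N


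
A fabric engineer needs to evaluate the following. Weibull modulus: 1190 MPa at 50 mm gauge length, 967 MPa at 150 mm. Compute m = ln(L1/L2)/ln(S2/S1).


Formula: m = ln(L1/L2) / ln(S2/S1)
Step 1: ln(L1/L2) = ln(50/150) = -1.09861
Step 2: S2/S1 = 967/1190 = 0.81261
Step 3: ln(S2/S1) = ln(0.81261) = -0.20750
Step 4: m = -1.09861 / -0.20750 = 5.29

5.29 (Weibull m)


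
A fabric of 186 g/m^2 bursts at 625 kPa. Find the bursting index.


Formula: Bursting Index = Bursting Strength / Fabric GSM
BI = 625 kPa / 186 g/m^2
BI = 3.360 kPa/(g/m^2)

3.360 kPa/(g/m^2)


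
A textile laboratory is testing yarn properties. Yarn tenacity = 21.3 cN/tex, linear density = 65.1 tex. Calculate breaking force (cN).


Formula: Breaking force = Tenacity * Linear density
F = 21.3 cN/tex * 65.1 tex
F = 1386.63 cN

1386.63 cN


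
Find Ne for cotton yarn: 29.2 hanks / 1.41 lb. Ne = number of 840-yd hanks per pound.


Formula: Ne = hanks / mass_lb
Substituting: Ne = 29.2 / 1.41
Ne = 20.7

20.7 Ne


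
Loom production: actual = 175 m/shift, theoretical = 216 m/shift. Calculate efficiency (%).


Formula: Efficiency% = (Actual output / Theoretical output) * 100
Efficiency% = (175 / 216) * 100
Efficiency% = 0.810185 * 100 = 81.0185% ≈ 81.0%

81.0%


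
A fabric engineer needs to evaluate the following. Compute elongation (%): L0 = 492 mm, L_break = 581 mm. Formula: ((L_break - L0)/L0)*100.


Formula: Elongation (%) = ((L_break - L0) / L0) * 100
Step 1: Extension = 581 - 492 = 89 mm
Step 2: Elongation = (89 / 492) * 100
Step 3: Elongation = 0.180894 * 100 = 18.0894% ≈ 18.1%

18.1%


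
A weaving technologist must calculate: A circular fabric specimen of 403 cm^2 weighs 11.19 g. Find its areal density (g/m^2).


Formula: GSM = mass_g / area_m2
Step 1: Convert area: 403 cm^2 = 403 / 10000 = 0.0403 m^2
Step 2: GSM = 11.19 g / 0.0403 m^2 = 277.7 g/m^2

277.7 g/m^2


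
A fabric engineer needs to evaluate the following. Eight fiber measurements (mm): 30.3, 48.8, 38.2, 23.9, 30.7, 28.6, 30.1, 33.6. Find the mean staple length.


Formula: Mean = sum of lengths / count
Sum = 30.3 + 48.8 + 38.2 + 23.9 + 30.7 + 28.6 + 30.1 + 33.6
Sum = 264.2 mm
Mean = 264.2 / 8 = 33.03 mm

33.03 mm


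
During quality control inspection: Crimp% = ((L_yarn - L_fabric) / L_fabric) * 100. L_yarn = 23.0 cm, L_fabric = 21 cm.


Formula: Crimp% = ((L_yarn - L_fabric) / L_fabric) * 100
Step 1: Extension = 23.0 - 21 = 2.0 cm
Step 2: Crimp% = (2.0 / 21) * 100
Step 3: Crimp% = 0.095238 * 100 = 9.5238% ≈ 9.5%

9.5%


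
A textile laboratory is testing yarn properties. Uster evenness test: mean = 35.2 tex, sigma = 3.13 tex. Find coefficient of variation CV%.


Formula: CV% = (standard deviation / mean) * 100
Step 1: Ratio = 3.13 / 35.2 = 0.08892
Step 2: CV% = 0.08892 * 100 = 8.892% ≈ 8.9%

8.9%


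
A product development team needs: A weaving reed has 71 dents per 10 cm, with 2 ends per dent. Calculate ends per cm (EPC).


Formula: EPC = (dents per 10 cm * ends per dent) / 10
Step 1: Total ends per 10 cm = 71 * 2 = 142
Step 2: EPC = 142 / 10 = 14.2 ends/cm

14.2 ends/cm


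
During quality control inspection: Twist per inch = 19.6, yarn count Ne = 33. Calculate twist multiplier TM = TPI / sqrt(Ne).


Formula: TM = TPI / sqrt(Ne)
Step 1: sqrt(Ne) = sqrt(33) = 5.7446
Step 2: TM = 19.6 / 5.7446 = 3.41

3.41 TM


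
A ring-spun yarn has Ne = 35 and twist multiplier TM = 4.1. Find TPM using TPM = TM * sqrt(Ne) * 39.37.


Formula: TPM = TM * sqrt(Ne) * 39.37
Step 1: sqrt(Ne) = sqrt(35) = 5.9161
Step 2: TM * sqrt(Ne) = 4.1 * 5.9161 = 24.256
Step 3: TPM = 24.256 * 39.37 = 955 twists/m

955 twists/m


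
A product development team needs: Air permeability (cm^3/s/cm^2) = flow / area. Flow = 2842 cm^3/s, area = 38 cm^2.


Formula: Air Permeability = Airflow / Test Area
AP = 2842 cm^3/s / 38 cm^2
AP = 74.8 cm^3/s/cm^2

74.8 cm^3/s/cm^2


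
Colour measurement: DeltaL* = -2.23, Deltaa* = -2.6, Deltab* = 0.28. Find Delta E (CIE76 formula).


Formula: Delta E = sqrt(dL*^2 + da*^2 + db*^2)
Step 1: dL*^2 = (-2.23)^2 = 4.9729
Step 2: da*^2 = (-2.6)^2 = 6.76
Step 3: db*^2 = 0.28^2 = 0.0784
Step 4: Sum = 4.9729 + 6.76 + 0.0784 = 11.8113
Step 5: Delta E = sqrt(11.8113) = 3.44

3.44 Delta E


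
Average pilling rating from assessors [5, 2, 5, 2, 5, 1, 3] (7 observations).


Formula: Mean = sum / count
Sum = 5 + 2 + 5 + 2 + 5 + 1 + 3 = 23
Mean = 23 / 7 = 3.3

3.3


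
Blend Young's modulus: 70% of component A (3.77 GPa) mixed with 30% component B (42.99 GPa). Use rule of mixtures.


Formula: Blend property = (fraction_A * property_A) + (fraction_B * property_B)
Step 1: Contribution A = 70/100 * 3.77 GPa = 2.639 GPa
Step 2: Contribution B = 30/100 * 42.99 GPa = 12.897 GPa
Step 3: Blend Young's modulus = 2.639 + 12.897 = 15.536 GPa

15.536 GPa


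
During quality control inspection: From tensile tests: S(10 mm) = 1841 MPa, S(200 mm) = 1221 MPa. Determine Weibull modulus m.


Formula: m = ln(L1/L2) / ln(S2/S1)
Step 1: ln(L1/L2) = ln(10/200) = -2.99573
Step 2: S2/S1 = 1221/1841 = 0.66323
Step 3: ln(S2/S1) = ln(0.66323) = -0.41063
Step 4: m = -2.99573 / -0.41063 = 7.30

7.30 (Weibull m)


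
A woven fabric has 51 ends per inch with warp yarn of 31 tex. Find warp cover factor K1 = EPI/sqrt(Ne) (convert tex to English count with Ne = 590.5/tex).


Formula: K1 = EPI / sqrt(Ne), with Ne = 590.5 / tex_warp
Step 1: Ne = 590.5 / 31 = 19.048
Step 2: sqrt(Ne) = sqrt(19.048) = 4.3644
Step 3: K1 = 51 / 4.3644 = 11.7

11.7


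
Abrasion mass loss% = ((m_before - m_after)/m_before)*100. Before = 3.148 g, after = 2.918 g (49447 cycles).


Formula: Mass loss% = ((m_before - m_after) / m_before) * 100
Step 1: Mass loss = 3.148 - 2.918 = 0.23 g
Step 2: Ratio = 0.23 / 3.148 = 0.0730623
Step 3: Mass loss% = 0.0730623 * 100 = 7.30623% ≈ 7.31%

7.31%


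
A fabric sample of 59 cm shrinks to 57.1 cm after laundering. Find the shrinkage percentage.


Formula: Shrinkage% = ((L_before - L_after) / L_before) * 100
Step 1: Shrinkage = 59 - 57.1 = 1.9 cm
Step 2: Shrinkage% = (1.9 / 59) * 100
Step 3: Shrinkage% = 0.032203 * 100 = 3.2203% ≈ 3.2%

3.2%


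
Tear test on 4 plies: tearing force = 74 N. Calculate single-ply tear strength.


Formula: Per-ply strength = Total force / Number of plies
Per-ply = 74 N / 4
Per-ply = 18.5 N

18.5 N


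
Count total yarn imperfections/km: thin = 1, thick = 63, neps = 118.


Formula: Total = thin places + thick places + neps
Total = 1 + 63 + 118
Total = 182 imperfections/km

182 imperfections/km


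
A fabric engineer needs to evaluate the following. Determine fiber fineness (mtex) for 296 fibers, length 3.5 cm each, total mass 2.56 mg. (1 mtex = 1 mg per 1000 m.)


Formula: fineness (mtex) = mass (mg) / total length (km) = (mass_mg / total_length_m) * 1000
Step 1: Convert fiber length: 3.5 cm = 0.035 m
Step 2: Total fiber length = 296 * 0.035 = 10.36 m
Step 3: Linear density = 2.56 mg / 10.36 m = 0.2471 mg/m
Step 4: fineness = 0.2471 * 1000 = 247.1 mtex

247.1 mtex


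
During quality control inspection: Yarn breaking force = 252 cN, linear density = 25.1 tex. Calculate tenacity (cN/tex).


Formula: Tenacity = Breaking force / Linear density
Tenacity = 252 cN / 25.1 tex
Tenacity = 10.04 cN/tex

10.04 cN/tex


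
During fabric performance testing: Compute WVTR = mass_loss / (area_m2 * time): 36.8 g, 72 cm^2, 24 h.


Formula: WVTR = mass_loss / (area * time)
Step 1: Convert area: 72 cm^2 = 0.0072 m^2
Step 2: WVTR = 36.8 g / (0.0072 m^2 * 24 h)
Step 3: WVTR = 36.8 / 0.1728 = 213.0 g/m^2/h

213.0 g/m^2/h


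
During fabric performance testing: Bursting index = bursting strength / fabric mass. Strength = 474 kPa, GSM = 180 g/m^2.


Formula: Bursting Index = Bursting Strength / Fabric GSM
BI = 474 kPa / 180 g/m^2
BI = 2.633 kPa/(g/m^2)

2.633 kPa/(g/m^2)


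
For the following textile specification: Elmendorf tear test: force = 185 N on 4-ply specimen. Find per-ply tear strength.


Formula: Per-ply strength = Total force / Number of plies
Per-ply = 185 N / 4
Per-ply = 46.25 N

46.25 N


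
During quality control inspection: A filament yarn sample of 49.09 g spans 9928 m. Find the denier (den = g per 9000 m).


Formula: den = (mass_g / length_m) * 9000
Substituting: den = (49.09 / 9928) * 9000
Intermediate: 49.09 / 9928 = 0.0049446 g/m
den = 0.0049446 * 9000 = 44.5 denier

44.5 denier


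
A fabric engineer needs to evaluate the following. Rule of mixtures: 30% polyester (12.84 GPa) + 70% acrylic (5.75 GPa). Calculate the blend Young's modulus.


Formula: Blend property = (fraction_A * property_A) + (fraction_B * property_B)
Step 1: Contribution A = 30/100 * 12.84 GPa = 3.852 GPa
Step 2: Contribution B = 70/100 * 5.75 GPa = 4.025 GPa
Step 3: Blend Young's modulus = 3.852 + 4.025 = 7.877 GPa

7.877 GPa


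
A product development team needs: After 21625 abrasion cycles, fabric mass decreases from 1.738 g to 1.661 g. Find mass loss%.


Formula: Mass loss% = ((m_before - m_after) / m_before) * 100
Step 1: Mass loss = 1.738 - 1.661 = 0.077 g
Step 2: Ratio = 0.077 / 1.738 = 0.0443038
Step 3: Mass loss% = 0.0443038 * 100 = 4.43038% ≈ 4.43%

4.43%


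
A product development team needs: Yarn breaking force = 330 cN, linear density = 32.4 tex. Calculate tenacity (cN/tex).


Formula: Tenacity = Breaking force / Linear density
Tenacity = 330 cN / 32.4 tex
Tenacity = 10.19 cN/tex

10.19 cN/tex


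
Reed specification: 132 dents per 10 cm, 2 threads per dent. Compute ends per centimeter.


Formula: EPC = (dents per 10 cm * ends per dent) / 10
Step 1: Total ends per 10 cm = 132 * 2 = 264
Step 2: EPC = 264 / 10 = 26.4 ends/cm

26.4 ends/cm


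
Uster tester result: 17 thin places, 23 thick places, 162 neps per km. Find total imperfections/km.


Formula: Total = thin places + thick places + neps
Total = 17 + 23 + 162
Total = 202 imperfections/km

202 imperfections/km


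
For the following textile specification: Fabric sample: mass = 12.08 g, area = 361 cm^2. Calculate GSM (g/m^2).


Formula: GSM = mass_g / area_m2
Step 1: Convert area: 361 cm^2 = 361 / 10000 = 0.0361 m^2
Step 2: GSM = 12.08 g / 0.0361 m^2 = 334.6 g/m^2

334.6 g/m^2


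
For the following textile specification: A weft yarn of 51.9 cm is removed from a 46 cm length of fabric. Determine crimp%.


Formula: Crimp% = ((L_yarn - L_fabric) / L_fabric) * 100
Step 1: Extension = 51.9 - 46 = 5.9 cm
Step 2: Crimp% = (5.9 / 46) * 100
Step 3: Crimp% = 0.128261 * 100 = 12.8261% ≈ 12.8%

12.8%


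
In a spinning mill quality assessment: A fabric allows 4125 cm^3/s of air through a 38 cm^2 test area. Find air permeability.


Formula: Air Permeability = Airflow / Test Area
AP = 4125 cm^3/s / 38 cm^2
AP = 108.6 cm^3/s/cm^2

108.6 cm^3/s/cm^2


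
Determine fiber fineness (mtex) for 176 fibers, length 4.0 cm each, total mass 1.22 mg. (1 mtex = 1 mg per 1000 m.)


Formula: fineness (mtex) = mass (mg) / total length (km) = (mass_mg / total_length_m) * 1000
Step 1: Convert fiber length: 4.0 cm = 0.04 m
Step 2: Total fiber length = 176 * 0.04 = 7.04 m
Step 3: Linear density = 1.22 mg / 7.04 m = 0.1733 mg/m
Step 4: fineness = 0.1733 * 1000 = 173.3 mtex

173.3 mtex


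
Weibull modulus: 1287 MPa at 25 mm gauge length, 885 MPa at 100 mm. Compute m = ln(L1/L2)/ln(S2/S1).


Formula: m = ln(L1/L2) / ln(S2/S1)
Step 1: ln(L1/L2) = ln(25/100) = -1.38629
Step 2: S2/S1 = 885/1287 = 0.68765
Step 3: ln(S2/S1) = ln(0.68765) = -0.37448
Step 4: m = -1.38629 / -0.37448 = 3.70

3.70 (Weibull m)


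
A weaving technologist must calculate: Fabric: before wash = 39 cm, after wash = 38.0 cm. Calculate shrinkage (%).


Formula: Shrinkage% = ((L_before - L_after) / L_before) * 100
Step 1: Shrinkage = 39 - 38.0 = 1.0 cm
Step 2: Shrinkage% = (1.0 / 39) * 100
Step 3: Shrinkage% = 0.025641 * 100 = 2.5641% ≈ 2.6%

2.6%


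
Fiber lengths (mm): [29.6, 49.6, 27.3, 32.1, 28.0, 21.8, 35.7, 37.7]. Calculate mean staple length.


Formula: Mean = sum of lengths / count
Sum = 29.6 + 49.6 + 27.3 + 32.1 + 28.0 + 21.8 + 35.7 + 37.7
Sum = 261.8 mm
Mean = 261.8 / 8 = 32.73 mm

32.73 mm


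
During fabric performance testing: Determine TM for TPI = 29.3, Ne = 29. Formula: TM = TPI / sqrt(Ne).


Formula: TM = TPI / sqrt(Ne)
Step 1: sqrt(Ne) = sqrt(29) = 5.3852
Step 2: TM = 29.3 / 5.3852 = 5.44

5.44 TM


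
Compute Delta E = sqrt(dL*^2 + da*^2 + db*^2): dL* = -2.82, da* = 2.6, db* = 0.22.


Formula: Delta E = sqrt(dL*^2 + da*^2 + db*^2)
Step 1: dL*^2 = (-2.82)^2 = 7.9524
Step 2: da*^2 = 2.6^2 = 6.76
Step 3: db*^2 = 0.22^2 = 0.0484
Step 4: Sum = 7.9524 + 6.76 + 0.0484 = 14.7608
Step 5: Delta E = sqrt(14.7608) = 3.84

3.84 Delta E


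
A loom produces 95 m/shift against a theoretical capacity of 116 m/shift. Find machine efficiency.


Formula: Efficiency% = (Actual output / Theoretical output) * 100
Efficiency% = (95 / 116) * 100
Efficiency% = 0.818966 * 100 = 81.8966% ≈ 81.9%

81.9%


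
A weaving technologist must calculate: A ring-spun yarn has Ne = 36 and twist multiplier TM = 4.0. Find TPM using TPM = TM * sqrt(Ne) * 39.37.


Formula: TPM = TM * sqrt(Ne) * 39.37
Step 1: sqrt(Ne) = sqrt(36) = 6
Step 2: TM * sqrt(Ne) = 4.0 * 6 = 24
Step 3: TPM = 24 * 39.37 = 945 twists/m

945 twists/m


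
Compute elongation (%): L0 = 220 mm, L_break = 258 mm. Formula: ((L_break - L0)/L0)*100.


Formula: Elongation (%) = ((L_break - L0) / L0) * 100
Step 1: Extension = 258 - 220 = 38 mm
Step 2: Elongation = (38 / 220) * 100
Step 3: Elongation = 0.172727 * 100 = 17.2727% ≈ 17.3%

17.3%


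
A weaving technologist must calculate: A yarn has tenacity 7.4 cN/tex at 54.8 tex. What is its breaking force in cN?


Formula: Breaking force = Tenacity * Linear density
F = 7.4 cN/tex * 54.8 tex
F = 405.52 cN

405.52 cN


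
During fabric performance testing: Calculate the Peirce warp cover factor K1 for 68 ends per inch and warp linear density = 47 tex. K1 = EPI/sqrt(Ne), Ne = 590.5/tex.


Formula: K1 = EPI / sqrt(Ne), with Ne = 590.5 / tex_warp
Step 1: Ne = 590.5 / 47 = 12.564
Step 2: sqrt(Ne) = sqrt(12.564) = 3.5446
Step 3: K1 = 68 / 3.5446 = 19.2

19.2


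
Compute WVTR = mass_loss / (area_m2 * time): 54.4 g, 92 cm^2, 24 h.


Formula: WVTR = mass_loss / (area * time)
Step 1: Convert area: 92 cm^2 = 0.0092 m^2
Step 2: WVTR = 54.4 g / (0.0092 m^2 * 24 h)
Step 3: WVTR = 54.4 / 0.2208 = 246.4 g/m^2/h

246.4 g/m^2/h


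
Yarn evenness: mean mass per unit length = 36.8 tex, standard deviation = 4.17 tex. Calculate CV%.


Formula: CV% = (standard deviation / mean) * 100
Step 1: Ratio = 4.17 / 36.8 = 0.113315
Step 2: CV% = 0.113315 * 100 = 11.3315% ≈ 11.3%

11.3%


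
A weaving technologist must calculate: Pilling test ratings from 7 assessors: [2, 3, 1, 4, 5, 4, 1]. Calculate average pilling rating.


Formula: Mean = sum / count
Sum = 2 + 3 + 1 + 4 + 5 + 4 + 1 = 20
Mean = 20 / 7 = 2.9

2.9


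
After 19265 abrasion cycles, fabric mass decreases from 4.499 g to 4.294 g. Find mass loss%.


Formula: Mass loss% = ((m_before - m_after) / m_before) * 100
Step 1: Mass loss = 4.499 - 4.294 = 0.205 g
Step 2: Ratio = 0.205 / 4.499 = 0.0455657
Step 3: Mass loss% = 0.0455657 * 100 = 4.55657% ≈ 4.56%

4.56%


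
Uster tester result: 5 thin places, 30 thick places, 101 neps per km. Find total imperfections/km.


Formula: Total = thin places + thick places + neps
Total = 5 + 30 + 101
Total = 136 imperfections/km

136 imperfections/km


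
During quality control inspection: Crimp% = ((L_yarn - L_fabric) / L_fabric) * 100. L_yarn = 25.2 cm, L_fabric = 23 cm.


Formula: Crimp% = ((L_yarn - L_fabric) / L_fabric) * 100
Step 1: Extension = 25.2 - 23 = 2.2 cm
Step 2: Crimp% = (2.2 / 23) * 100
Step 3: Crimp% = 0.095652 * 100 = 9.5652% ≈ 9.6%

9.6%


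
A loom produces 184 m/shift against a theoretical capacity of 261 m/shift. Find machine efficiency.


Formula: Efficiency% = (Actual output / Theoretical output) * 100
Efficiency% = (184 / 261) * 100
Efficiency% = 0.704981 * 100 = 70.4981% ≈ 70.5%

70.5%


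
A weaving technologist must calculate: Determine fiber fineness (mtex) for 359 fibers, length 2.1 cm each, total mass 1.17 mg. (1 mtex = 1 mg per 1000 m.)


Formula: fineness (mtex) = mass (mg) / total length (km) = (mass_mg / total_length_m) * 1000
Step 1: Convert fiber length: 2.1 cm = 0.021 m
Step 2: Total fiber length = 359 * 0.021 = 7.539 m
Step 3: Linear density = 1.17 mg / 7.539 m = 0.1552 mg/m
Step 4: fineness = 0.1552 * 1000 = 155.2 mtex

155.2 mtex


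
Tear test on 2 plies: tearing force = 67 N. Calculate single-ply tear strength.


Formula: Per-ply strength = Total force / Number of plies
Per-ply = 67 N / 2
Per-ply = 33.5 N

33.5 N


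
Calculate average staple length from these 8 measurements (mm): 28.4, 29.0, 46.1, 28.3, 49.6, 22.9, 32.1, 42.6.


Formula: Mean = sum of lengths / count
Sum = 28.4 + 29.0 + 46.1 + 28.3 + 49.6 + 22.9 + 32.1 + 42.6
Sum = 279.0 mm
Mean = 279.0 / 8 = 34.88 mm

34.88 mm


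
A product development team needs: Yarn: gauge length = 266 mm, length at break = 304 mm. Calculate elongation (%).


Formula: Elongation (%) = ((L_break - L0) / L0) * 100
Step 1: Extension = 304 - 266 = 38 mm
Step 2: Elongation = (38 / 266) * 100
Step 3: Elongation = 0.142857 * 100 = 14.2857% ≈ 14.3%

14.3%


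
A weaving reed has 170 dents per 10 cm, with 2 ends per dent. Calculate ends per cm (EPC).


Formula: EPC = (dents per 10 cm * ends per dent) / 10
Step 1: Total ends per 10 cm = 170 * 2 = 340
Step 2: EPC = 340 / 10 = 34.0 ends/cm

34.0 ends/cm


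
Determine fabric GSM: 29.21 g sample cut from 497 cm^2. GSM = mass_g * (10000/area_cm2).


Formula: GSM = mass_g / area_m2
Step 1: Convert area: 497 cm^2 = 497 / 10000 = 0.0497 m^2
Step 2: GSM = 29.21 g / 0.0497 m^2 = 587.7 g/m^2

587.7 g/m^2


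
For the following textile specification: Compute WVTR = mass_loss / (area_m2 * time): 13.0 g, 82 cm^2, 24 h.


Formula: WVTR = mass_loss / (area * time)
Step 1: Convert area: 82 cm^2 = 0.0082 m^2
Step 2: WVTR = 13.0 g / (0.0082 m^2 * 24 h)
Step 3: WVTR = 13.0 / 0.1968 = 66.1 g/m^2/h

66.1 g/m^2/h


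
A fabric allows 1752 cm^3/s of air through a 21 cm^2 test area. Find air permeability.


Formula: Air Permeability = Airflow / Test Area
AP = 1752 cm^3/s / 21 cm^2
AP = 83.4 cm^3/s/cm^2

83.4 cm^3/s/cm^2


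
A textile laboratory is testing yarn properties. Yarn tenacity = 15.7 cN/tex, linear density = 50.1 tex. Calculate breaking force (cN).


Formula: Breaking force = Tenacity * Linear density
F = 15.7 cN/tex * 50.1 tex
F = 786.57 cN

786.57 cN


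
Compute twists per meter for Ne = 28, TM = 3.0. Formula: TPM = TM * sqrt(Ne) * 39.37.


Formula: TPM = TM * sqrt(Ne) * 39.37
Step 1: sqrt(Ne) = sqrt(28) = 5.2915
Step 2: TM * sqrt(Ne) = 3.0 * 5.2915 = 15.8745
Step 3: TPM = 15.8745 * 39.37 = 625 twists/m

625 twists/m


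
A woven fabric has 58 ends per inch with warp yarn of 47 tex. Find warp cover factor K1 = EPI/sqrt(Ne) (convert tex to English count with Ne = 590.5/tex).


Formula: K1 = EPI / sqrt(Ne), with Ne = 590.5 / tex_warp
Step 1: Ne = 590.5 / 47 = 12.564
Step 2: sqrt(Ne) = sqrt(12.564) = 3.5446
Step 3: K1 = 58 / 3.5446 = 16.4

16.4


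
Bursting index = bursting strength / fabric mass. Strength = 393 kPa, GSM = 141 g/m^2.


Formula: Bursting Index = Bursting Strength / Fabric GSM
BI = 393 kPa / 141 g/m^2
BI = 2.787 kPa/(g/m^2)

2.787 kPa/(g/m^2)


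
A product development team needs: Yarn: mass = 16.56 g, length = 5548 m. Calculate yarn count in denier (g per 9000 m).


Formula: den = (mass_g / length_m) * 9000
Substituting: den = (16.56 / 5548) * 9000
Intermediate: 16.56 / 5548 = 0.00298486 g/m
den = 0.00298486 * 9000 = 26.9 denier

26.9 denier


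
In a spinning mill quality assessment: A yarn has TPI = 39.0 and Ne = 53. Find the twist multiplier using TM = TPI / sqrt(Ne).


Formula: TM = TPI / sqrt(Ne)
Step 1: sqrt(Ne) = sqrt(53) = 7.2801
Step 2: TM = 39.0 / 7.2801 = 5.36

5.36 TM


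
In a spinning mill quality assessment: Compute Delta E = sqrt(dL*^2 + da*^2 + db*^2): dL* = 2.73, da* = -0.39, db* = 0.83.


Formula: Delta E = sqrt(dL*^2 + da*^2 + db*^2)
Step 1: dL*^2 = 2.73^2 = 7.4529
Step 2: da*^2 = (-0.39)^2 = 0.1521
Step 3: db*^2 = 0.83^2 = 0.6889
Step 4: Sum = 7.4529 + 0.1521 + 0.6889 = 8.2939
Step 5: Delta E = sqrt(8.2939) = 2.88

2.88 Delta E


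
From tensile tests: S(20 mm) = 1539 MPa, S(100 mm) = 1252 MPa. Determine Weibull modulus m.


Formula: m = ln(L1/L2) / ln(S2/S1)
Step 1: ln(L1/L2) = ln(20/100) = -1.60944
Step 2: S2/S1 = 1252/1539 = 0.81352
Step 3: ln(S2/S1) = ln(0.81352) = -0.20638
Step 4: m = -1.60944 / -0.20638 = 7.80

7.80 (Weibull m)


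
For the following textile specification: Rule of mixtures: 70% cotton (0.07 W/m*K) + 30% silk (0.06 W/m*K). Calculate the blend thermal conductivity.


Formula: Blend property = (fraction_A * property_A) + (fraction_B * property_B)
Step 1: Contribution A = 70/100 * 0.07 W/m*K = 0.049 W/m*K
Step 2: Contribution B = 30/100 * 0.06 W/m*K = 0.018 W/m*K
Step 3: Blend thermal conductivity = 0.049 + 0.018 = 0.067 W/m*K

0.067 W/m*K


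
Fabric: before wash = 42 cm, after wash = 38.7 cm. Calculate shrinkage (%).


Formula: Shrinkage% = ((L_before - L_after) / L_before) * 100
Step 1: Shrinkage = 42 - 38.7 = 3.3 cm
Step 2: Shrinkage% = (3.3 / 42) * 100
Step 3: Shrinkage% = 0.078571 * 100 = 7.8571% ≈ 7.9%

7.9%


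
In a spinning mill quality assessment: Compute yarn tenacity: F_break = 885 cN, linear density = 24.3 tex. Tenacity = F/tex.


Formula: Tenacity = Breaking force / Linear density
Tenacity = 885 cN / 24.3 tex
Tenacity = 36.42 cN/tex

36.42 cN/tex


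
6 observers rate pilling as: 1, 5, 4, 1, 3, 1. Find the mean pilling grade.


Formula: Mean = sum / count
Sum = 1 + 5 + 4 + 1 + 3 + 1 = 15
Mean = 15 / 6 = 2.5

2.5


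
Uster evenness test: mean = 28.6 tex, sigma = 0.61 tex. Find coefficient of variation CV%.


Formula: CV% = (standard deviation / mean) * 100
Step 1: Ratio = 0.61 / 28.6 = 0.021329
Step 2: CV% = 0.021329 * 100 = 2.1329% ≈ 2.1%

2.1%


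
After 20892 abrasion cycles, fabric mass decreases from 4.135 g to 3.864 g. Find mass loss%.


Formula: Mass loss% = ((m_before - m_after) / m_before) * 100
Step 1: Mass loss = 4.135 - 3.864 = 0.271 g
Step 2: Ratio = 0.271 / 4.135 = 0.0655381
Step 3: Mass loss% = 0.0655381 * 100 = 6.55381% ≈ 6.55%

6.55%


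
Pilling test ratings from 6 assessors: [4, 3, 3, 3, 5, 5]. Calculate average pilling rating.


Formula: Mean = sum / count
Sum = 4 + 3 + 3 + 3 + 5 + 5 = 23
Mean = 23 / 6 = 3.8

3.8


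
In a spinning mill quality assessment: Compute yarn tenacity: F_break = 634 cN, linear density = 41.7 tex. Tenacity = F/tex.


Formula: Tenacity = Breaking force / Linear density
Tenacity = 634 cN / 41.7 tex
Tenacity = 15.20 cN/tex

15.20 cN/tex


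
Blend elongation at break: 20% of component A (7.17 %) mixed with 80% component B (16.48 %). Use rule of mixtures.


Formula: Blend property = (fraction_A * property_A) + (fraction_B * property_B)
Step 1: Contribution A = 20/100 * 7.17 % = 1.434 %
Step 2: Contribution B = 80/100 * 16.48 % = 13.184 %
Step 3: Blend elongation at break = 1.434 + 13.184 = 14.618 %

14.618 %


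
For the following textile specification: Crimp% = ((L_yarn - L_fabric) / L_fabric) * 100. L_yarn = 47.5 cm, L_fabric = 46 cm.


Formula: Crimp% = ((L_yarn - L_fabric) / L_fabric) * 100
Step 1: Extension = 47.5 - 46 = 1.5 cm
Step 2: Crimp% = (1.5 / 46) * 100
Step 3: Crimp% = 0.032609 * 100 = 3.2609% ≈ 3.3%

3.3%


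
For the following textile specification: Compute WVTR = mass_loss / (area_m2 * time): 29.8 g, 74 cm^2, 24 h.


Formula: WVTR = mass_loss / (area * time)
Step 1: Convert area: 74 cm^2 = 0.0074 m^2
Step 2: WVTR = 29.8 g / (0.0074 m^2 * 24 h)
Step 3: WVTR = 29.8 / 0.1776 = 167.8 g/m^2/h

167.8 g/m^2/h


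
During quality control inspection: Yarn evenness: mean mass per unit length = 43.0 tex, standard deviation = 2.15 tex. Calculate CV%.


Formula: CV% = (standard deviation / mean) * 100
Step 1: Ratio = 2.15 / 43.0 = 0.05
Step 2: CV% = 0.05 * 100 = 5.0%

5.0%


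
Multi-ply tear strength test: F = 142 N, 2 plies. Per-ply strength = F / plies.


Formula: Per-ply strength = Total force / Number of plies
Per-ply = 142 N / 2
Per-ply = 71 N

71 N


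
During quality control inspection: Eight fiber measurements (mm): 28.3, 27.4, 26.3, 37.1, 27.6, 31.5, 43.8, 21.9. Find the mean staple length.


Formula: Mean = sum of lengths / count
Sum = 28.3 + 27.4 + 26.3 + 37.1 + 27.6 + 31.5 + 43.8 + 21.9
Sum = 243.9 mm
Mean = 243.9 / 8 = 30.49 mm

30.49 mm


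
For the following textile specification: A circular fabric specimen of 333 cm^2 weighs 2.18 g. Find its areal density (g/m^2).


Formula: GSM = mass_g / area_m2
Step 1: Convert area: 333 cm^2 = 333 / 10000 = 0.0333 m^2
Step 2: GSM = 2.18 g / 0.0333 m^2 = 65.5 g/m^2

65.5 g/m^2


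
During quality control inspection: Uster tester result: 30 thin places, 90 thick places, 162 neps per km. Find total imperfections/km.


Formula: Total = thin places + thick places + neps
Total = 30 + 90 + 162
Total = 282 imperfections/km

282 imperfections/km


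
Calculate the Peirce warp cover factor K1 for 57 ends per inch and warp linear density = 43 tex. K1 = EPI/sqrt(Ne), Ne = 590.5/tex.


Formula: K1 = EPI / sqrt(Ne), with Ne = 590.5 / tex_warp
Step 1: Ne = 590.5 / 43 = 13.733
Step 2: sqrt(Ne) = sqrt(13.733) = 3.7058
Step 3: K1 = 57 / 3.7058 = 15.4

15.4


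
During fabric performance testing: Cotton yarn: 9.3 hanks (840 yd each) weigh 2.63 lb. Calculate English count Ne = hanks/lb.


Formula: Ne = hanks / mass_lb
Substituting: Ne = 9.3 / 2.63
Ne = 3.5

3.5 Ne


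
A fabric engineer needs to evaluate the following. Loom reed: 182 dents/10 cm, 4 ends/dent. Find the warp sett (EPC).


Formula: EPC = (dents per 10 cm * ends per dent) / 10
Step 1: Total ends per 10 cm = 182 * 4 = 728
Step 2: EPC = 728 / 10 = 72.8 ends/cm

72.8 ends/cm


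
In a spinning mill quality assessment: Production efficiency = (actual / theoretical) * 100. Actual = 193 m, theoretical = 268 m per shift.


Formula: Efficiency% = (Actual output / Theoretical output) * 100
Efficiency% = (193 / 268) * 100
Efficiency% = 0.720149 * 100 = 72.0149% ≈ 72.0%

72.0%


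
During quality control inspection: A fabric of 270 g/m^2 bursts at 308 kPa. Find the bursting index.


Formula: Bursting Index = Bursting Strength / Fabric GSM
BI = 308 kPa / 270 g/m^2
BI = 1.141 kPa/(g/m^2)

1.141 kPa/(g/m^2)


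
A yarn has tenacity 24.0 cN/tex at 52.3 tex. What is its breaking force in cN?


Formula: Breaking force = Tenacity * Linear density
F = 24.0 cN/tex * 52.3 tex
F = 1255.20 cN

1255.20 cN


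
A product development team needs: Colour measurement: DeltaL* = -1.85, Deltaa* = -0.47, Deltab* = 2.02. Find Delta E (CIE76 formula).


Formula: Delta E = sqrt(dL*^2 + da*^2 + db*^2)
Step 1: dL*^2 = (-1.85)^2 = 3.4225
Step 2: da*^2 = (-0.47)^2 = 0.2209
Step 3: db*^2 = 2.02^2 = 4.0804
Step 4: Sum = 3.4225 + 0.2209 + 4.0804 = 7.7238
Step 5: Delta E = sqrt(7.7238) = 2.78

2.78 Delta E


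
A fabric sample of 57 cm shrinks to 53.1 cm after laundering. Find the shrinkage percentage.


Formula: Shrinkage% = ((L_before - L_after) / L_before) * 100
Step 1: Shrinkage = 57 - 53.1 = 3.9 cm
Step 2: Shrinkage% = (3.9 / 57) * 100
Step 3: Shrinkage% = 0.068421 * 100 = 6.8421% ≈ 6.8%

6.8%


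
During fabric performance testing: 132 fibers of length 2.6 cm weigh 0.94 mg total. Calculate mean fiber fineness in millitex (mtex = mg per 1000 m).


Formula: fineness (mtex) = mass (mg) / total length (km) = (mass_mg / total_length_m) * 1000
Step 1: Convert fiber length: 2.6 cm = 0.026 m
Step 2: Total fiber length = 132 * 0.026 = 3.432 m
Step 3: Linear density = 0.94 mg / 3.432 m = 0.2739 mg/m
Step 4: fineness = 0.2739 * 1000 = 273.9 mtex

273.9 mtex


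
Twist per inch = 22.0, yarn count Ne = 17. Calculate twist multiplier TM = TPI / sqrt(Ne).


Formula: TM = TPI / sqrt(Ne)
Step 1: sqrt(Ne) = sqrt(17) = 4.1231
Step 2: TM = 22.0 / 4.1231 = 5.34

5.34 TM


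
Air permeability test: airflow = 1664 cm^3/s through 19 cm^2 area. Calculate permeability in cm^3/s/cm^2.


Formula: Air Permeability = Airflow / Test Area
AP = 1664 cm^3/s / 19 cm^2
AP = 87.6 cm^3/s/cm^2

87.6 cm^3/s/cm^2


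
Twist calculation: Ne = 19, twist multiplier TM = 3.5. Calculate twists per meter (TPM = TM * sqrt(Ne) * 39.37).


Formula: TPM = TM * sqrt(Ne) * 39.37
Step 1: sqrt(Ne) = sqrt(19) = 4.3589
Step 2: TM * sqrt(Ne) = 3.5 * 4.3589 = 15.2562
Step 3: TPM = 15.2562 * 39.37 = 601 twists/m

601 twists/m


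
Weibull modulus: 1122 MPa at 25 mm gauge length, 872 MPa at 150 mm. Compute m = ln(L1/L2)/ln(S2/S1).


Formula: m = ln(L1/L2) / ln(S2/S1)
Step 1: ln(L1/L2) = ln(25/150) = -1.79176
Step 2: S2/S1 = 872/1122 = 0.77718
Step 3: ln(S2/S1) = ln(0.77718) = -0.25208
Step 4: m = -1.79176 / -0.25208 = 7.11

7.11 (Weibull m)


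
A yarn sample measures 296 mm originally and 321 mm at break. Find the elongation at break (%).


Formula: Elongation (%) = ((L_break - L0) / L0) * 100
Step 1: Extension = 321 - 296 = 25 mm
Step 2: Elongation = (25 / 296) * 100
Step 3: Elongation = 0.084459 * 100 = 8.4459% ≈ 8.4%

8.4%


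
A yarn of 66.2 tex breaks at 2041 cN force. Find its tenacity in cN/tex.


Formula: Tenacity = Breaking force / Linear density
Tenacity = 2041 cN / 66.2 tex
Tenacity = 30.83 cN/tex

30.83 cN/tex


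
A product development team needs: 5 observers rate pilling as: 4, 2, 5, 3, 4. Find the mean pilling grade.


Formula: Mean = sum / count
Sum = 4 + 2 + 5 + 3 + 4 = 18
Mean = 18 / 5 = 3.6

3.6


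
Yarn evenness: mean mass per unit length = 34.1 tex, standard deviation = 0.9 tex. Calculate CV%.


Formula: CV% = (standard deviation / mean) * 100
Step 1: Ratio = 0.9 / 34.1 = 0.026393
Step 2: CV% = 0.026393 * 100 = 2.6393% ≈ 2.6%

2.6%


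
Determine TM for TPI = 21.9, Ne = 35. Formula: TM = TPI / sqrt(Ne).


Formula: TM = TPI / sqrt(Ne)
Step 1: sqrt(Ne) = sqrt(35) = 5.9161
Step 2: TM = 21.9 / 5.9161 = 3.70

3.70 TM


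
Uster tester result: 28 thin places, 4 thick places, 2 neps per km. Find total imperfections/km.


Formula: Total = thin places + thick places + neps
Total = 28 + 4 + 2
Total = 34 imperfections/km

34 imperfections/km


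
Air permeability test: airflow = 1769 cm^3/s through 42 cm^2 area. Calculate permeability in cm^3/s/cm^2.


Formula: Air Permeability = Airflow / Test Area
AP = 1769 cm^3/s / 42 cm^2
AP = 42.1 cm^3/s/cm^2

42.1 cm^3/s/cm^2


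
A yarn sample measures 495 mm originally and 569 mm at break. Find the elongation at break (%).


Formula: Elongation (%) = ((L_break - L0) / L0) * 100
Step 1: Extension = 569 - 495 = 74 mm
Step 2: Elongation = (74 / 495) * 100
Step 3: Elongation = 0.149495 * 100 = 14.9495% ≈ 14.9%

14.9%


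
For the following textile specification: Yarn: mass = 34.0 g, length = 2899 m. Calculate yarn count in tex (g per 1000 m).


Formula: Tex = (mass_g / length_m) * 1000
Substituting: Tex = (34.0 / 2899) * 1000
Intermediate: 34.0 / 2899 = 0.01172818 g/m
Tex = 0.01172818 * 1000 = 11.73 tex

11.73 tex


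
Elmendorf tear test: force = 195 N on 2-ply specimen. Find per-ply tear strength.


Formula: Per-ply strength = Total force / Number of plies
Per-ply = 195 N / 2
Per-ply = 97.5 N

97.5 N


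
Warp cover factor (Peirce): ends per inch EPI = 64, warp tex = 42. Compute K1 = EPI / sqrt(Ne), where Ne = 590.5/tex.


Formula: K1 = EPI / sqrt(Ne), with Ne = 590.5 / tex_warp
Step 1: Ne = 590.5 / 42 = 14.06
Step 2: sqrt(Ne) = sqrt(14.06) = 3.7497
Step 3: K1 = 64 / 3.7497 = 17.1

17.1


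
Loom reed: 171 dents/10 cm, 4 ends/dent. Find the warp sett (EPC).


Formula: EPC = (dents per 10 cm * ends per dent) / 10
Step 1: Total ends per 10 cm = 171 * 4 = 684
Step 2: EPC = 684 / 10 = 68.4 ends/cm

68.4 ends/cm


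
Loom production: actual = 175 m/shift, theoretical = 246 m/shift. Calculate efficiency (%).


Formula: Efficiency% = (Actual output / Theoretical output) * 100
Efficiency% = (175 / 246) * 100
Efficiency% = 0.711382 * 100 = 71.1382% ≈ 71.1%

71.1%


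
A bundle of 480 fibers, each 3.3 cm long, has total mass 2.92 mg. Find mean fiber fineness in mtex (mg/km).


Formula: fineness (mtex) = mass (mg) / total length (km) = (mass_mg / total_length_m) * 1000
Step 1: Convert fiber length: 3.3 cm = 0.033 m
Step 2: Total fiber length = 480 * 0.033 = 15.84 m
Step 3: Linear density = 2.92 mg / 15.84 m = 0.1843 mg/m
Step 4: fineness = 0.1843 * 1000 = 184.3 mtex

184.3 mtex


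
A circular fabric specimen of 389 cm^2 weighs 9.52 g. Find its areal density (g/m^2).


Formula: GSM = mass_g / area_m2
Step 1: Convert area: 389 cm^2 = 389 / 10000 = 0.0389 m^2
Step 2: GSM = 9.52 g / 0.0389 m^2 = 244.7 g/m^2

244.7 g/m^2


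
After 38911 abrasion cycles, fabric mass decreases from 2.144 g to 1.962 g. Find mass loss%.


Formula: Mass loss% = ((m_before - m_after) / m_before) * 100
Step 1: Mass loss = 2.144 - 1.962 = 0.182 g
Step 2: Ratio = 0.182 / 2.144 = 0.0848881
Step 3: Mass loss% = 0.0848881 * 100 = 8.48881% ≈ 8.49%

8.49%


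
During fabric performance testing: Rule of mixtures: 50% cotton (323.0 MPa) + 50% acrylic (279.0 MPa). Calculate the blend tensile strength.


Formula: Blend property = (fraction_A * property_A) + (fraction_B * property_B)
Step 1: Contribution A = 50/100 * 323.0 MPa = 161.5 MPa
Step 2: Contribution B = 50/100 * 279.0 MPa = 139.5 MPa
Step 3: Blend tensile strength = 161.5 + 139.5 = 301.0 MPa

301.0 MPa


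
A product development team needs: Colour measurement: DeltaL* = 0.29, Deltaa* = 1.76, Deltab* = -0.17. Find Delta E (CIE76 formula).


Formula: Delta E = sqrt(dL*^2 + da*^2 + db*^2)
Step 1: dL*^2 = 0.29^2 = 0.0841
Step 2: da*^2 = 1.76^2 = 3.0976
Step 3: db*^2 = (-0.17)^2 = 0.0289
Step 4: Sum = 0.0841 + 3.0976 + 0.0289 = 3.2106
Step 5: Delta E = sqrt(3.2106) = 1.79

1.79 Delta E


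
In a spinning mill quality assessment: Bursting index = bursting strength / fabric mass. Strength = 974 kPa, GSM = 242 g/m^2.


Formula: Bursting Index = Bursting Strength / Fabric GSM
BI = 974 kPa / 242 g/m^2
BI = 4.025 kPa/(g/m^2)

4.025 kPa/(g/m^2)


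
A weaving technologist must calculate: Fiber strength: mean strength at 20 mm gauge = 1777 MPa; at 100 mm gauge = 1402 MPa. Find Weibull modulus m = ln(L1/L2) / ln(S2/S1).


Formula: m = ln(L1/L2) / ln(S2/S1)
Step 1: ln(L1/L2) = ln(20/100) = -1.60944
Step 2: S2/S1 = 1402/1777 = 0.78897
Step 3: ln(S2/S1) = ln(0.78897) = -0.23703
Step 4: m = -1.60944 / -0.23703 = 6.79

6.79 (Weibull m)


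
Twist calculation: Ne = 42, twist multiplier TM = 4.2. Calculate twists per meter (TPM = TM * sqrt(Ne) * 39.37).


Formula: TPM = TM * sqrt(Ne) * 39.37
Step 1: sqrt(Ne) = sqrt(42) = 6.4807
Step 2: TM * sqrt(Ne) = 4.2 * 6.4807 = 27.2189
Step 3: TPM = 27.2189 * 39.37 = 1072 twists/m

1072 twists/m


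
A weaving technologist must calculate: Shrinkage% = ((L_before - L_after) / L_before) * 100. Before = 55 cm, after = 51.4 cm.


Formula: Shrinkage% = ((L_before - L_after) / L_before) * 100
Step 1: Shrinkage = 55 - 51.4 = 3.6 cm
Step 2: Shrinkage% = (3.6 / 55) * 100
Step 3: Shrinkage% = 0.065455 * 100 = 6.5455% ≈ 6.5%

6.5%


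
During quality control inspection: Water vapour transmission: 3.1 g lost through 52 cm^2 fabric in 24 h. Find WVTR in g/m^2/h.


Formula: WVTR = mass_loss / (area * time)
Step 1: Convert area: 52 cm^2 = 0.0052 m^2
Step 2: WVTR = 3.1 g / (0.0052 m^2 * 24 h)
Step 3: WVTR = 3.1 / 0.1248 = 24.8 g/m^2/h

24.8 g/m^2/h


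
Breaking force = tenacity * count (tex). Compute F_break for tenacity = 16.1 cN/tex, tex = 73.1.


Formula: Breaking force = Tenacity * Linear density
F = 16.1 cN/tex * 73.1 tex
F = 1176.91 cN

1176.91 cN


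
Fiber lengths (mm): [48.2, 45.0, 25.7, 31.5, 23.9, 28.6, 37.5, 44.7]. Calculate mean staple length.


Formula: Mean = sum of lengths / count
Sum = 48.2 + 45.0 + 25.7 + 31.5 + 23.9 + 28.6 + 37.5 + 44.7
Sum = 285.1 mm
Mean = 285.1 / 8 = 35.64 mm

35.64 mm


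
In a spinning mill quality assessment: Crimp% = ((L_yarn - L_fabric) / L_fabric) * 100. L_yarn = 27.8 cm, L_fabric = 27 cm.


Formula: Crimp% = ((L_yarn - L_fabric) / L_fabric) * 100
Step 1: Extension = 27.8 - 27 = 0.8 cm
Step 2: Crimp% = (0.8 / 27) * 100
Step 3: Crimp% = 0.02963 * 100 = 2.963% ≈ 3.0%

3.0%


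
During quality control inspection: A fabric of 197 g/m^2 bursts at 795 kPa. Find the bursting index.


Formula: Bursting Index = Bursting Strength / Fabric GSM
BI = 795 kPa / 197 g/m^2
BI = 4.036 kPa/(g/m^2)

4.036 kPa/(g/m^2)


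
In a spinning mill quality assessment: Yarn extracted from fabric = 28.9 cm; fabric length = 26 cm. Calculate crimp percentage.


Formula: Crimp% = ((L_yarn - L_fabric) / L_fabric) * 100
Step 1: Extension = 28.9 - 26 = 2.9 cm
Step 2: Crimp% = (2.9 / 26) * 100
Step 3: Crimp% = 0.111538 * 100 = 11.1538% ≈ 11.2%

11.2%


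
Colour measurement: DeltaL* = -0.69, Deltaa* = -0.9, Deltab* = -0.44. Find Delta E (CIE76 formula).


Formula: Delta E = sqrt(dL*^2 + da*^2 + db*^2)
Step 1: dL*^2 = (-0.69)^2 = 0.4761
Step 2: da*^2 = (-0.9)^2 = 0.81
Step 3: db*^2 = (-0.44)^2 = 0.1936
Step 4: Sum = 0.4761 + 0.81 + 0.1936 = 1.4797
Step 5: Delta E = sqrt(1.4797) = 1.22

1.22 Delta E


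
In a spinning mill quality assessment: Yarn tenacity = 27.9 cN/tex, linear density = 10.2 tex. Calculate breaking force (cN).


Formula: Breaking force = Tenacity * Linear density
F = 27.9 cN/tex * 10.2 tex
F = 284.58 cN

284.58 cN


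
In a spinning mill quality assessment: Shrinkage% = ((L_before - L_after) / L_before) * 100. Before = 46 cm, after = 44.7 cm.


Formula: Shrinkage% = ((L_before - L_after) / L_before) * 100
Step 1: Shrinkage = 46 - 44.7 = 1.3 cm
Step 2: Shrinkage% = (1.3 / 46) * 100
Step 3: Shrinkage% = 0.028261 * 100 = 2.8261% ≈ 2.8%

2.8%


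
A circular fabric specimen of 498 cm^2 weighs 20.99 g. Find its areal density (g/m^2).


Formula: GSM = mass_g / area_m2
Step 1: Convert area: 498 cm^2 = 498 / 10000 = 0.0498 m^2
Step 2: GSM = 20.99 g / 0.0498 m^2 = 421.5 g/m^2

421.5 g/m^2


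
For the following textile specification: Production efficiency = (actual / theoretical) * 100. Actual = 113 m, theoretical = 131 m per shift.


Formula: Efficiency% = (Actual output / Theoretical output) * 100
Efficiency% = (113 / 131) * 100
Efficiency% = 0.862595 * 100 = 86.2595% ≈ 86.3%

86.3%
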